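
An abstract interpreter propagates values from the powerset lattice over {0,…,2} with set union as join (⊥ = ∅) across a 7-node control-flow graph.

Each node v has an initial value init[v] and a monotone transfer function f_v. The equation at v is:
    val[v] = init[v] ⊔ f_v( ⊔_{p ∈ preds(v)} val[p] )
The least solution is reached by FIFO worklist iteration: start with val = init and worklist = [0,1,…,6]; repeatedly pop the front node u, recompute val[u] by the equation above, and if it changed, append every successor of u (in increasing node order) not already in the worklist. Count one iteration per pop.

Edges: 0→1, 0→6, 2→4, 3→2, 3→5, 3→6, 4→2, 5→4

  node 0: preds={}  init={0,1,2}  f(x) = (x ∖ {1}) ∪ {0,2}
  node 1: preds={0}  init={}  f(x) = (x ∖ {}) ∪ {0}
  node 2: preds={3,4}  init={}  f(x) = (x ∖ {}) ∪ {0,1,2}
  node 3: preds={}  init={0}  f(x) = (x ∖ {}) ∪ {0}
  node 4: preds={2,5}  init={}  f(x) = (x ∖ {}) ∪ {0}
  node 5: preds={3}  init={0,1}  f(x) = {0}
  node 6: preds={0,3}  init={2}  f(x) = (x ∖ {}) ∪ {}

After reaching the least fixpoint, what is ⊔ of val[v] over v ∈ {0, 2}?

{0,1,2}

Worklist (8 pops):
  #1 pop 0: in={} → {0,1,2} (no change)
  #2 pop 1: in={0,1,2} → {0,1,2} (was {}); enqueue []
  #3 pop 2: in={0} → {0,1,2} (was {}); enqueue []
  #4 pop 3: in={} → {0} (no change)
  #5 pop 4: in={0,1,2} → {0,1,2} (was {}); enqueue [2]
  #6 pop 5: in={0} → {0,1} (no change)
  #7 pop 6: in={0,1,2} → {0,1,2} (was {2}); enqueue []
  #8 pop 2: in={0,1,2} → {0,1,2} (no change)

Fixpoint:
  val[0] = {0,1,2}
  val[1] = {0,1,2}
  val[2] = {0,1,2}
  val[3] = {0}
  val[4] = {0,1,2}
  val[5] = {0,1}
  val[6] = {0,1,2}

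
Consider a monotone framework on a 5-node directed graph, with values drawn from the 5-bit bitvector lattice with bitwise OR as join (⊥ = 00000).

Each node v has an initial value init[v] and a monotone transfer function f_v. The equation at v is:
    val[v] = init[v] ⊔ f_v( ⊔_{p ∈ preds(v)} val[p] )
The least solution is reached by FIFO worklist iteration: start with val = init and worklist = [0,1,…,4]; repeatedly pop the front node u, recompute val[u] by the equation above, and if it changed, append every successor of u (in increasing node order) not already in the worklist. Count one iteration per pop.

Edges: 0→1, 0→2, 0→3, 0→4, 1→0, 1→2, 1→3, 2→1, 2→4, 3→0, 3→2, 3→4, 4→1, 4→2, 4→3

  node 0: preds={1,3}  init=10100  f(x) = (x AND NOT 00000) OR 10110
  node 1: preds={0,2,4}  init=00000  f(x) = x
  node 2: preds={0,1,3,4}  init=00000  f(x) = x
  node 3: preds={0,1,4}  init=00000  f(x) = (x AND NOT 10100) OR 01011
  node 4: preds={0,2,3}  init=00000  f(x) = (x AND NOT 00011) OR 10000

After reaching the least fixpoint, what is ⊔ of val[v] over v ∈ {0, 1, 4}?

11111

Trace (12 dequeues):
  [1] u=0 | in 00000 | out 10110 | prev 10100 | push {}
  [2] u=1 | in 10110 | out 10110 | prev 00000 | push {0}
  [3] u=2 | in 10110 | out 10110 | prev 00000 | push {1}
  [4] u=3 | in 10110 | out 01011 | prev 00000 | push {2}
  [5] u=4 | in 11111 | out 11100 | prev 00000 | push {3}
  [6] u=0 | in 11111 | out 11111 | prev 10110 | push {4}
  [7] u=1 | in 11111 | out 11111 | prev 10110 | push {0}
  [8] u=2 | in 11111 | out 11111 | prev 10110 | push {1}
  [9] u=3 | in 11111 | out 01011 | ==
  [10] u=4 | in 11111 | out 11100 | ==
  [11] u=0 | in 11111 | out 11111 | ==
  [12] u=1 | in 11111 | out 11111 | ==

Converged values:
  [0] 11111
  [1] 11111
  [2] 11111
  [3] 01011
  [4] 11100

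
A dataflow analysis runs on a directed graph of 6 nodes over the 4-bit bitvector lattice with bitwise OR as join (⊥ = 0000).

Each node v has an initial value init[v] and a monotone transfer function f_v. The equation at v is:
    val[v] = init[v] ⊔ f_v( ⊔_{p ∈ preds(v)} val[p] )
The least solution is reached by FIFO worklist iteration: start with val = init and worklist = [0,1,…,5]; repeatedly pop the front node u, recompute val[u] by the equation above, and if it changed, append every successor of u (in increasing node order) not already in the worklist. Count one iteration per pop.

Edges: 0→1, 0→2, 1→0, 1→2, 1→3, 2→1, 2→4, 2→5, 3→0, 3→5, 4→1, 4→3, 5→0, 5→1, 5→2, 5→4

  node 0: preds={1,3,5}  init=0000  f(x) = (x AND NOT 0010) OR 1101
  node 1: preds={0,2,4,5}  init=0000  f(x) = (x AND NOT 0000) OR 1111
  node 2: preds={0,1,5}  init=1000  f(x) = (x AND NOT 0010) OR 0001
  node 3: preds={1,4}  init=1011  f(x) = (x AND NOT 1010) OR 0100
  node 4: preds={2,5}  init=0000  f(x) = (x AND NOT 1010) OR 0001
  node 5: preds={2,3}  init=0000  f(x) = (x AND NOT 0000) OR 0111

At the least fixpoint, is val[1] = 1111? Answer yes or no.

Worklist (11 pops):
  #1 pop 0: in=1011 → 1101 (was 0000); enqueue []
  #2 pop 1: in=1101 → 1111 (was 0000); enqueue [0]
  #3 pop 2: in=1111 → 1101 (was 1000); enqueue [1]
  #4 pop 3: in=1111 → 1111 (was 1011); enqueue []
  #5 pop 4: in=1101 → 0101 (was 0000); enqueue [3]
  #6 pop 5: in=1111 → 1111 (was 0000); enqueue [2,4]
  #7 pop 0: in=1111 → 1101 (no change)
  #8 pop 1: in=1111 → 1111 (no change)
  #9 pop 3: in=1111 → 1111 (no change)
  #10 pop 2: in=1111 → 1101 (no change)
  #11 pop 4: in=1111 → 0101 (no change)

Fixpoint:
  val[0] = 1101
  val[1] = 1111
  val[2] = 1101
  val[3] = 1111
  val[4] = 0101
  val[5] = 1111

yes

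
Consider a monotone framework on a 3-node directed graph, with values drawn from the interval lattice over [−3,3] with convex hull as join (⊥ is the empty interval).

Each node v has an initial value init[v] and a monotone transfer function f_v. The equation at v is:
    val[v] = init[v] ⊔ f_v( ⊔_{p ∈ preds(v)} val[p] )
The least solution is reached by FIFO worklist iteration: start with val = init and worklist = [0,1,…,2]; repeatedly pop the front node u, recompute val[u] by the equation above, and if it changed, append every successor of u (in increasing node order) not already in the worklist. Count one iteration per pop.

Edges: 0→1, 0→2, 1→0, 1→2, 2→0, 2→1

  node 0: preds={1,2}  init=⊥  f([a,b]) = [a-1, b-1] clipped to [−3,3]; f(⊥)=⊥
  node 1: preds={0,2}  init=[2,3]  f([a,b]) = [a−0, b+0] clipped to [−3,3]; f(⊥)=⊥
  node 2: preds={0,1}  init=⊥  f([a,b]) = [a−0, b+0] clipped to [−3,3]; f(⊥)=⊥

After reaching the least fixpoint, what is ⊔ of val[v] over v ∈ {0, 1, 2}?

[-3,3]

Trace (17 dequeues):
  [1] u=0 | in [2,3] | out [1,2] | prev ⊥ | push {}
  [2] u=1 | in [1,2] | out [1,3] | prev [2,3] | push {0}
  [3] u=2 | in [1,3] | out [1,3] | prev ⊥ | push {1}
  [4] u=0 | in [1,3] | out [0,2] | prev [1,2] | push {2}
  [5] u=1 | in [0,3] | out [0,3] | prev [1,3] | push {0}
  [6] u=2 | in [0,3] | out [0,3] | prev [1,3] | push {1}
  [7] u=0 | in [0,3] | out [-1,2] | prev [0,2] | push {2}
  [8] u=1 | in [-1,3] | out [-1,3] | prev [0,3] | push {0}
  [9] u=2 | in [-1,3] | out [-1,3] | prev [0,3] | push {1}
  [10] u=0 | in [-1,3] | out [-2,2] | prev [-1,2] | push {2}
  [11] u=1 | in [-2,3] | out [-2,3] | prev [-1,3] | push {0}
  [12] u=2 | in [-2,3] | out [-2,3] | prev [-1,3] | push {1}
  [13] u=0 | in [-2,3] | out [-3,2] | prev [-2,2] | push {2}
  [14] u=1 | in [-3,3] | out [-3,3] | prev [-2,3] | push {0}
  [15] u=2 | in [-3,3] | out [-3,3] | prev [-2,3] | push {1}
  [16] u=0 | in [-3,3] | out [-3,2] | ==
  [17] u=1 | in [-3,3] | out [-3,3] | ==

Converged values:
  [0] [-3,2]
  [1] [-3,3]
  [2] [-3,3]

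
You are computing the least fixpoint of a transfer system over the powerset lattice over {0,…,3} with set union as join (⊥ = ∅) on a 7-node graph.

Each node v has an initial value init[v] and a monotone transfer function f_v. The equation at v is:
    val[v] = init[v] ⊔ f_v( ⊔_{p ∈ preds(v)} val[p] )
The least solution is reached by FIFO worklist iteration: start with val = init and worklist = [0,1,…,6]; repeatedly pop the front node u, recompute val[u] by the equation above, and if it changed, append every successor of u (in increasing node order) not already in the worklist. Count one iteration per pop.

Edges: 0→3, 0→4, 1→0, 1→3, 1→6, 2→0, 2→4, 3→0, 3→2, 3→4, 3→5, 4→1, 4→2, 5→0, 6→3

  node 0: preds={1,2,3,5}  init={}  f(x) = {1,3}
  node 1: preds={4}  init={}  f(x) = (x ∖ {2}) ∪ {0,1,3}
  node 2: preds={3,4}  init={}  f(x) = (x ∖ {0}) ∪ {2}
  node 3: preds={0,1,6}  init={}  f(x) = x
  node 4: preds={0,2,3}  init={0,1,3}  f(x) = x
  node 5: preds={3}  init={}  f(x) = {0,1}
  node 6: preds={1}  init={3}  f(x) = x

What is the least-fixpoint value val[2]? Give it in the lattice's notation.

Iteration log — 11 steps:
  step 1. node 0  ⊔preds={}  new={1,3}  old={}  +wl: 
  step 2. node 1  ⊔preds={0,1,3}  new={0,1,3}  old={}  +wl: 0
  step 3. node 2  ⊔preds={0,1,3}  new={1,2,3}  old={}  +wl: 
  step 4. node 3  ⊔preds={0,1,3}  new={0,1,3}  old={}  +wl: 2
  step 5. node 4  ⊔preds={0,1,2,3}  new={0,1,2,3}  old={0,1,3}  +wl: 1
  step 6. node 5  ⊔preds={0,1,3}  new={0,1}  old={}  +wl: 
  step 7. node 6  ⊔preds={0,1,3}  new={0,1,3}  old={3}  +wl: 3
  step 8. node 0  ⊔preds={0,1,2,3}  new={1,3}  stable
  step 9. node 2  ⊔preds={0,1,2,3}  new={1,2,3}  stable
  step 10. node 1  ⊔preds={0,1,2,3}  new={0,1,3}  stable
  step 11. node 3  ⊔preds={0,1,3}  new={0,1,3}  stable

Least fixpoint reached:
  node 0: {1,3}
  node 1: {0,1,3}
  node 2: {1,2,3}
  node 3: {0,1,3}
  node 4: {0,1,2,3}
  node 5: {0,1}
  node 6: {0,1,3}

{1,2,3}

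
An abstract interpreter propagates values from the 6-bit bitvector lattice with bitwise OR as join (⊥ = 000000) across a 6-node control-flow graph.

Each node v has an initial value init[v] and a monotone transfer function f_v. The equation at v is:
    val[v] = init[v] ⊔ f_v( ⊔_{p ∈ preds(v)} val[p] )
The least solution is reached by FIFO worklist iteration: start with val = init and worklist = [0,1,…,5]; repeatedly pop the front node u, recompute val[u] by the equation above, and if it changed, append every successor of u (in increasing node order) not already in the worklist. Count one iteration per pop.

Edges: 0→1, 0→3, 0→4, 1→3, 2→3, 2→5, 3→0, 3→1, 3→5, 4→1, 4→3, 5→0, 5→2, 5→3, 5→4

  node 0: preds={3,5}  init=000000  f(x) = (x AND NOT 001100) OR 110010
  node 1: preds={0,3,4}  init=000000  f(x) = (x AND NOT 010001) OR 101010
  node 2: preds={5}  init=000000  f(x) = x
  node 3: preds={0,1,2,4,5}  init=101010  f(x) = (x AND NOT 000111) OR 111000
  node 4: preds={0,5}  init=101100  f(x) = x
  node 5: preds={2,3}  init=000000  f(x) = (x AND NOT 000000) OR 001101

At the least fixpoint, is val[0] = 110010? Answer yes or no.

Worklist (14 pops):
  #1 pop 0: in=101010 → 110010 (was 000000); enqueue []
  #2 pop 1: in=111110 → 101110 (was 000000); enqueue []
  #3 pop 2: in=000000 → 000000 (no change)
  #4 pop 3: in=111110 → 111010 (was 101010); enqueue [0,1]
  #5 pop 4: in=110010 → 111110 (was 101100); enqueue [3]
  #6 pop 5: in=111010 → 111111 (was 000000); enqueue [2,4]
  #7 pop 0: in=111111 → 110011 (was 110010); enqueue []
  #8 pop 1: in=111111 → 101110 (no change)
  #9 pop 3: in=111111 → 111010 (no change)
  #10 pop 2: in=111111 → 111111 (was 000000); enqueue [3,5]
  #11 pop 4: in=111111 → 111111 (was 111110); enqueue [1]
  #12 pop 3: in=111111 → 111010 (no change)
  #13 pop 5: in=111111 → 111111 (no change)
  #14 pop 1: in=111111 → 101110 (no change)

Fixpoint:
  val[0] = 110011
  val[1] = 101110
  val[2] = 111111
  val[3] = 111010
  val[4] = 111111
  val[5] = 111111

no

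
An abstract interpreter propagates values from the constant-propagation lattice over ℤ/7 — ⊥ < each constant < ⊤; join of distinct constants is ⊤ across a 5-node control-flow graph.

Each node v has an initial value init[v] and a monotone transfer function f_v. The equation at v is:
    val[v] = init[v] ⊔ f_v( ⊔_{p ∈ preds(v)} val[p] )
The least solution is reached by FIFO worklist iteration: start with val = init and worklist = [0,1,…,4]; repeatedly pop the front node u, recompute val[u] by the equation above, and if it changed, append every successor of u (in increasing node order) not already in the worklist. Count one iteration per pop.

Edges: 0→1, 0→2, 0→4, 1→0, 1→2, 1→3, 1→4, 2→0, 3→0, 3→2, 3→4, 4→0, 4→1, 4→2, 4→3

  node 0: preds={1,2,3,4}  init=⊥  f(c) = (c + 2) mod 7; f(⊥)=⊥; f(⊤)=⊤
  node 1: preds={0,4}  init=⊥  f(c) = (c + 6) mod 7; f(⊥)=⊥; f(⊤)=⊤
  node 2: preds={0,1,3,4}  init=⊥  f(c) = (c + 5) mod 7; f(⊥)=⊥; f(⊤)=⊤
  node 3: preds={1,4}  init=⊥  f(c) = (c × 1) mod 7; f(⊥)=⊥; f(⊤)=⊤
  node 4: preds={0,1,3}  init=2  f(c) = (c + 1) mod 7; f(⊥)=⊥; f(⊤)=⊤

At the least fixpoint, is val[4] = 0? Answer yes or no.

no

Worklist (10 pops):
  #1 pop 0: in=2 → 4 (was ⊥); enqueue []
  #2 pop 1: in=⊤ → ⊤ (was ⊥); enqueue [0]
  #3 pop 2: in=⊤ → ⊤ (was ⊥); enqueue []
  #4 pop 3: in=⊤ → ⊤ (was ⊥); enqueue [2]
  #5 pop 4: in=⊤ → ⊤ (was 2); enqueue [1,3]
  #6 pop 0: in=⊤ → ⊤ (was 4); enqueue [4]
  #7 pop 2: in=⊤ → ⊤ (no change)
  #8 pop 1: in=⊤ → ⊤ (no change)
  #9 pop 3: in=⊤ → ⊤ (no change)
  #10 pop 4: in=⊤ → ⊤ (no change)

Fixpoint:
  val[0] = ⊤
  val[1] = ⊤
  val[2] = ⊤
  val[3] = ⊤
  val[4] = ⊤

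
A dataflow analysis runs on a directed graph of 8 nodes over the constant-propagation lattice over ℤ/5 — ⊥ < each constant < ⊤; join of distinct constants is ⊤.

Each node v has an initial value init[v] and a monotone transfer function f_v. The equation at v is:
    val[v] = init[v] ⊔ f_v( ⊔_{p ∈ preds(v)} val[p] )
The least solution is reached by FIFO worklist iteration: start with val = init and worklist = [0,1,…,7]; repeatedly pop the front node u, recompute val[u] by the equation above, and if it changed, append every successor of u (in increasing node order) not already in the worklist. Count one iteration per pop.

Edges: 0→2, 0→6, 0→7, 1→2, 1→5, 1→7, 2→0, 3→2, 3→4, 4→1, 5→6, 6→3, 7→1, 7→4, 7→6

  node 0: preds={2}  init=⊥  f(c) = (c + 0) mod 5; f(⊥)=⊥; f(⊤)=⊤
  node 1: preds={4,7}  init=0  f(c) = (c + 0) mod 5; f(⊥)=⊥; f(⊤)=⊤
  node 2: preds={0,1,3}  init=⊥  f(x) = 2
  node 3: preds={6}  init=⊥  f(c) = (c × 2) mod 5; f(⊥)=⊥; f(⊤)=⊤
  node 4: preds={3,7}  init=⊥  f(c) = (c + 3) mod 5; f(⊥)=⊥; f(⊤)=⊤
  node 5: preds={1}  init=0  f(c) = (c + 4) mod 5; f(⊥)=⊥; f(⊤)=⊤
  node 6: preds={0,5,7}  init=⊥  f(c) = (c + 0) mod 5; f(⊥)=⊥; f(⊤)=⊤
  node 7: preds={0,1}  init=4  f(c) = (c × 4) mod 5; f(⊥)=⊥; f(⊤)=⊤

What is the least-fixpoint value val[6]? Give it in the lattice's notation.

Trace (16 dequeues):
  [1] u=0 | in ⊥ | out ⊥ | ==
  [2] u=1 | in 4 | out ⊤ | prev 0 | push {}
  [3] u=2 | in ⊤ | out 2 | prev ⊥ | push {0}
  [4] u=3 | in ⊥ | out ⊥ | ==
  [5] u=4 | in 4 | out 2 | prev ⊥ | push {1}
  [6] u=5 | in ⊤ | out ⊤ | prev 0 | push {}
  [7] u=6 | in ⊤ | out ⊤ | prev ⊥ | push {3}
  [8] u=7 | in ⊤ | out ⊤ | prev 4 | push {4,6}
  [9] u=0 | in 2 | out 2 | prev ⊥ | push {2,7}
  [10] u=1 | in ⊤ | out ⊤ | ==
  [11] u=3 | in ⊤ | out ⊤ | prev ⊥ | push {}
  [12] u=4 | in ⊤ | out ⊤ | prev 2 | push {1}
  [13] u=6 | in ⊤ | out ⊤ | ==
  [14] u=2 | in ⊤ | out 2 | ==
  [15] u=7 | in ⊤ | out ⊤ | ==
  [16] u=1 | in ⊤ | out ⊤ | ==

Converged values:
  [0] 2
  [1] ⊤
  [2] 2
  [3] ⊤
  [4] ⊤
  [5] ⊤
  [6] ⊤
  [7] ⊤

⊤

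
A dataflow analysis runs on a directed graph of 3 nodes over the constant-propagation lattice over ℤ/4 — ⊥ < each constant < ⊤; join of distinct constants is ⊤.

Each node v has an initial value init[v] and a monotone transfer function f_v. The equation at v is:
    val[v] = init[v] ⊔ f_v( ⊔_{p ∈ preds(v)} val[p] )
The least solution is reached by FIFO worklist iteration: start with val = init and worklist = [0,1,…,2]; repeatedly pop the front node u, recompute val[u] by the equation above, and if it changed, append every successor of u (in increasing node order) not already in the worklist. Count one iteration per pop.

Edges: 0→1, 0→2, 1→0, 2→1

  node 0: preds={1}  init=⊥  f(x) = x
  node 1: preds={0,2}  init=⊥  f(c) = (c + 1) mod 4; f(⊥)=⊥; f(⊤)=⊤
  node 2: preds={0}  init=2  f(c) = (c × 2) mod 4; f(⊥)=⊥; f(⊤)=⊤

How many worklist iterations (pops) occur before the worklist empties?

Trace (10 dequeues):
  [1] u=0 | in ⊥ | out ⊥ | ==
  [2] u=1 | in 2 | out 3 | prev ⊥ | push {0}
  [3] u=2 | in ⊥ | out 2 | ==
  [4] u=0 | in 3 | out 3 | prev ⊥ | push {1,2}
  [5] u=1 | in ⊤ | out ⊤ | prev 3 | push {0}
  [6] u=2 | in 3 | out 2 | ==
  [7] u=0 | in ⊤ | out ⊤ | prev 3 | push {1,2}
  [8] u=1 | in ⊤ | out ⊤ | ==
  [9] u=2 | in ⊤ | out ⊤ | prev 2 | push {1}
  [10] u=1 | in ⊤ | out ⊤ | ==

Converged values:
  [0] ⊤
  [1] ⊤
  [2] ⊤

10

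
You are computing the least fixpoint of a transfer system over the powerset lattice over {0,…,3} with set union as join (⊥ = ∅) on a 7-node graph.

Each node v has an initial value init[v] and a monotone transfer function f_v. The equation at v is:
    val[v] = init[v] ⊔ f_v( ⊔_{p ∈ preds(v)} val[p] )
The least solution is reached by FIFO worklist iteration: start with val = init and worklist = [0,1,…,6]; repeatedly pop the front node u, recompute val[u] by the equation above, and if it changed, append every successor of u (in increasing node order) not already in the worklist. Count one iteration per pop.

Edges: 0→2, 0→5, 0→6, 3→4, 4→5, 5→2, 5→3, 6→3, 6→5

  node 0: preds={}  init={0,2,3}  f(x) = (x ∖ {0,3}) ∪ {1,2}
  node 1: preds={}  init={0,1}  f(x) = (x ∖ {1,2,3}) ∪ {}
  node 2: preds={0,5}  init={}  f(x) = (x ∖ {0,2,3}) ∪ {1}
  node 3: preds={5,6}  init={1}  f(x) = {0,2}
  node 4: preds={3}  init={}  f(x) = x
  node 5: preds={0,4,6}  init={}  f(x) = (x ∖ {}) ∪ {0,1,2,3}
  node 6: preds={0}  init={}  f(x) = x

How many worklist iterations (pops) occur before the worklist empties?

Iteration log — 10 steps:
  step 1. node 0  ⊔preds={}  new={0,1,2,3}  old={0,2,3}  +wl: 
  step 2. node 1  ⊔preds={}  new={0,1}  stable
  step 3. node 2  ⊔preds={0,1,2,3}  new={1}  old={}  +wl: 
  step 4. node 3  ⊔preds={}  new={0,1,2}  old={1}  +wl: 
  step 5. node 4  ⊔preds={0,1,2}  new={0,1,2}  old={}  +wl: 
  step 6. node 5  ⊔preds={0,1,2,3}  new={0,1,2,3}  old={}  +wl: 2,3
  step 7. node 6  ⊔preds={0,1,2,3}  new={0,1,2,3}  old={}  +wl: 5
  step 8. node 2  ⊔preds={0,1,2,3}  new={1}  stable
  step 9. node 3  ⊔preds={0,1,2,3}  new={0,1,2}  stable
  step 10. node 5  ⊔preds={0,1,2,3}  new={0,1,2,3}  stable

Least fixpoint reached:
  node 0: {0,1,2,3}
  node 1: {0,1}
  node 2: {1}
  node 3: {0,1,2}
  node 4: {0,1,2}
  node 5: {0,1,2,3}
  node 6: {0,1,2,3}

10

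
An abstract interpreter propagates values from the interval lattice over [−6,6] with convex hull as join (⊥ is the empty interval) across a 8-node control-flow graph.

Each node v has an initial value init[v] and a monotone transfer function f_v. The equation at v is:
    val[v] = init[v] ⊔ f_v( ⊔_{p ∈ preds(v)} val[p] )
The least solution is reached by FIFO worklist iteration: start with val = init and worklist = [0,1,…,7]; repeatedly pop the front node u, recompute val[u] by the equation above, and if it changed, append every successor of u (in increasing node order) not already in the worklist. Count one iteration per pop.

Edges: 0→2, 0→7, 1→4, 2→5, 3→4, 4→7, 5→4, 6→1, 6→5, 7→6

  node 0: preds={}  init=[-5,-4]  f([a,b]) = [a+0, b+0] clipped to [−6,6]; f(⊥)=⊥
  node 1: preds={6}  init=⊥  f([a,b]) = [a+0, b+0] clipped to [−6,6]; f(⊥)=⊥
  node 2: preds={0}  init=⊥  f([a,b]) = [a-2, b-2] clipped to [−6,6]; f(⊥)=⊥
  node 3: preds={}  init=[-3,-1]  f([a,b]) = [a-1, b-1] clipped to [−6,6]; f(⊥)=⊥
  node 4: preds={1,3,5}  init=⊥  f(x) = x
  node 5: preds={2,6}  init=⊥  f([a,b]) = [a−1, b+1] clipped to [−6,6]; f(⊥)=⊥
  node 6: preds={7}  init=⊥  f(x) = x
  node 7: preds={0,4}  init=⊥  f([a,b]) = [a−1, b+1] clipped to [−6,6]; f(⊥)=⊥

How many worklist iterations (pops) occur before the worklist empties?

30

Iteration log — 30 steps:
  step 1. node 0  ⊔preds=⊥  new=[-5,-4]  stable
  step 2. node 1  ⊔preds=⊥  new=⊥  stable
  step 3. node 2  ⊔preds=[-5,-4]  new=[-6,-6]  old=⊥  +wl: 
  step 4. node 3  ⊔preds=⊥  new=[-3,-1]  stable
  step 5. node 4  ⊔preds=[-3,-1]  new=[-3,-1]  old=⊥  +wl: 
  step 6. node 5  ⊔preds=[-6,-6]  new=[-6,-5]  old=⊥  +wl: 4
  step 7. node 6  ⊔preds=⊥  new=⊥  stable
  step 8. node 7  ⊔preds=[-5,-1]  new=[-6,0]  old=⊥  +wl: 6
  step 9. node 4  ⊔preds=[-6,-1]  new=[-6,-1]  old=[-3,-1]  +wl: 7
  step 10. node 6  ⊔preds=[-6,0]  new=[-6,0]  old=⊥  +wl: 1,5
  step 11. node 7  ⊔preds=[-6,-1]  new=[-6,0]  stable
  step 12. node 1  ⊔preds=[-6,0]  new=[-6,0]  old=⊥  +wl: 4
  step 13. node 5  ⊔preds=[-6,0]  new=[-6,1]  old=[-6,-5]  +wl: 
  step 14. node 4  ⊔preds=[-6,1]  new=[-6,1]  old=[-6,-1]  +wl: 7
  step 15. node 7  ⊔preds=[-6,1]  new=[-6,2]  old=[-6,0]  +wl: 6
  step 16. node 6  ⊔preds=[-6,2]  new=[-6,2]  old=[-6,0]  +wl: 1,5
  step 17. node 1  ⊔preds=[-6,2]  new=[-6,2]  old=[-6,0]  +wl: 4
  step 18. node 5  ⊔preds=[-6,2]  new=[-6,3]  old=[-6,1]  +wl: 
  step 19. node 4  ⊔preds=[-6,3]  new=[-6,3]  old=[-6,1]  +wl: 7
  step 20. node 7  ⊔preds=[-6,3]  new=[-6,4]  old=[-6,2]  +wl: 6
  step 21. node 6  ⊔preds=[-6,4]  new=[-6,4]  old=[-6,2]  +wl: 1,5
  step 22. node 1  ⊔preds=[-6,4]  new=[-6,4]  old=[-6,2]  +wl: 4
  step 23. node 5  ⊔preds=[-6,4]  new=[-6,5]  old=[-6,3]  +wl: 
  step 24. node 4  ⊔preds=[-6,5]  new=[-6,5]  old=[-6,3]  +wl: 7
  step 25. node 7  ⊔preds=[-6,5]  new=[-6,6]  old=[-6,4]  +wl: 6
  step 26. node 6  ⊔preds=[-6,6]  new=[-6,6]  old=[-6,4]  +wl: 1,5
  step 27. node 1  ⊔preds=[-6,6]  new=[-6,6]  old=[-6,4]  +wl: 4
  step 28. node 5  ⊔preds=[-6,6]  new=[-6,6]  old=[-6,5]  +wl: 
  step 29. node 4  ⊔preds=[-6,6]  new=[-6,6]  old=[-6,5]  +wl: 7
  step 30. node 7  ⊔preds=[-6,6]  new=[-6,6]  stable

Least fixpoint reached:
  node 0: [-5,-4]
  node 1: [-6,6]
  node 2: [-6,-6]
  node 3: [-3,-1]
  node 4: [-6,6]
  node 5: [-6,6]
  node 6: [-6,6]
  node 7: [-6,6]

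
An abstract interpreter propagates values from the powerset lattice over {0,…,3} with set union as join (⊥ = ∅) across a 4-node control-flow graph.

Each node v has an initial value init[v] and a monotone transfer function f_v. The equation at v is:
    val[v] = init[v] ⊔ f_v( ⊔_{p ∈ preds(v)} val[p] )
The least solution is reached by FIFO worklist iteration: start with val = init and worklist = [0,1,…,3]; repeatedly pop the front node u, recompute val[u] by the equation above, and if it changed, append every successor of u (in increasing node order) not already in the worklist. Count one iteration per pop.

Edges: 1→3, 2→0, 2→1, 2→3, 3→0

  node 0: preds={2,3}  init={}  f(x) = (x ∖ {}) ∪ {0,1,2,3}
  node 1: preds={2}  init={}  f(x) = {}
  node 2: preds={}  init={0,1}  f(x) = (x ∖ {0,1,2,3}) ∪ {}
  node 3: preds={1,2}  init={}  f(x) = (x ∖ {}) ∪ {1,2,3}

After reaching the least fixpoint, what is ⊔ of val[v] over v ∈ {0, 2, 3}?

Trace (5 dequeues):
  [1] u=0 | in {0,1} | out {0,1,2,3} | prev {} | push {}
  [2] u=1 | in {0,1} | out {} | ==
  [3] u=2 | in {} | out {0,1} | ==
  [4] u=3 | in {0,1} | out {0,1,2,3} | prev {} | push {0}
  [5] u=0 | in {0,1,2,3} | out {0,1,2,3} | ==

Converged values:
  [0] {0,1,2,3}
  [1] {}
  [2] {0,1}
  [3] {0,1,2,3}

{0,1,2,3}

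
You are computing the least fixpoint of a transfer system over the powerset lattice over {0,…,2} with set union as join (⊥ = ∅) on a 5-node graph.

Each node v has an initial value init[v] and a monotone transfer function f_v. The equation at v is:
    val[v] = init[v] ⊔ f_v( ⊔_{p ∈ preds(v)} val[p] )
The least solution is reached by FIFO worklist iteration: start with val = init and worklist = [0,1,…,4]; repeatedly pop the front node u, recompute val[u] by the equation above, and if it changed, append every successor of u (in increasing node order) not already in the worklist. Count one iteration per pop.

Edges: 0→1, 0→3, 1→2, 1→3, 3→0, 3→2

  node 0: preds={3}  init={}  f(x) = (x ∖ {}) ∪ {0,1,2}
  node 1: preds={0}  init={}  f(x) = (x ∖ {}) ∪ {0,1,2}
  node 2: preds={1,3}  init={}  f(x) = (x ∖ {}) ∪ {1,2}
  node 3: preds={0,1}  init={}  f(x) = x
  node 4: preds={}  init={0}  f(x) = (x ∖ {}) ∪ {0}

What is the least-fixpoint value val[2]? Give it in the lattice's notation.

{0,1,2}

Iteration log — 7 steps:
  step 1. node 0  ⊔preds={}  new={0,1,2}  old={}  +wl: 
  step 2. node 1  ⊔preds={0,1,2}  new={0,1,2}  old={}  +wl: 
  step 3. node 2  ⊔preds={0,1,2}  new={0,1,2}  old={}  +wl: 
  step 4. node 3  ⊔preds={0,1,2}  new={0,1,2}  old={}  +wl: 0,2
  step 5. node 4  ⊔preds={}  new={0}  stable
  step 6. node 0  ⊔preds={0,1,2}  new={0,1,2}  stable
  step 7. node 2  ⊔preds={0,1,2}  new={0,1,2}  stable

Least fixpoint reached:
  node 0: {0,1,2}
  node 1: {0,1,2}
  node 2: {0,1,2}
  node 3: {0,1,2}
  node 4: {0}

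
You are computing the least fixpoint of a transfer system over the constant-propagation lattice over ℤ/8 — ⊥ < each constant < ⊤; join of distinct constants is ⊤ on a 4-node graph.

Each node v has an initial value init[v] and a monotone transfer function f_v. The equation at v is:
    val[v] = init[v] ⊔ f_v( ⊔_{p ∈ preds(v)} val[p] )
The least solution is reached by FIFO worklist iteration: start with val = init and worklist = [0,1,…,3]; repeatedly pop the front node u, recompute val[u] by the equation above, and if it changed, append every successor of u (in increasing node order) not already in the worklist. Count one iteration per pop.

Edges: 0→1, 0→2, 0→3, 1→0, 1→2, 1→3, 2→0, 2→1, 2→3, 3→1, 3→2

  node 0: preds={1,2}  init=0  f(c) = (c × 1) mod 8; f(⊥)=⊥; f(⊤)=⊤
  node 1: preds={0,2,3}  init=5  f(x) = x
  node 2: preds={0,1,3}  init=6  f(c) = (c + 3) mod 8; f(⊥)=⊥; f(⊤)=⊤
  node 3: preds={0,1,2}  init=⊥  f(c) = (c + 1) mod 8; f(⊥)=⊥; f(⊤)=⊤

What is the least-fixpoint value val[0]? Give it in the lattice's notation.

Worklist (7 pops):
  #1 pop 0: in=⊤ → ⊤ (was 0); enqueue []
  #2 pop 1: in=⊤ → ⊤ (was 5); enqueue [0]
  #3 pop 2: in=⊤ → ⊤ (was 6); enqueue [1]
  #4 pop 3: in=⊤ → ⊤ (was ⊥); enqueue [2]
  #5 pop 0: in=⊤ → ⊤ (no change)
  #6 pop 1: in=⊤ → ⊤ (no change)
  #7 pop 2: in=⊤ → ⊤ (no change)

Fixpoint:
  val[0] = ⊤
  val[1] = ⊤
  val[2] = ⊤
  val[3] = ⊤

⊤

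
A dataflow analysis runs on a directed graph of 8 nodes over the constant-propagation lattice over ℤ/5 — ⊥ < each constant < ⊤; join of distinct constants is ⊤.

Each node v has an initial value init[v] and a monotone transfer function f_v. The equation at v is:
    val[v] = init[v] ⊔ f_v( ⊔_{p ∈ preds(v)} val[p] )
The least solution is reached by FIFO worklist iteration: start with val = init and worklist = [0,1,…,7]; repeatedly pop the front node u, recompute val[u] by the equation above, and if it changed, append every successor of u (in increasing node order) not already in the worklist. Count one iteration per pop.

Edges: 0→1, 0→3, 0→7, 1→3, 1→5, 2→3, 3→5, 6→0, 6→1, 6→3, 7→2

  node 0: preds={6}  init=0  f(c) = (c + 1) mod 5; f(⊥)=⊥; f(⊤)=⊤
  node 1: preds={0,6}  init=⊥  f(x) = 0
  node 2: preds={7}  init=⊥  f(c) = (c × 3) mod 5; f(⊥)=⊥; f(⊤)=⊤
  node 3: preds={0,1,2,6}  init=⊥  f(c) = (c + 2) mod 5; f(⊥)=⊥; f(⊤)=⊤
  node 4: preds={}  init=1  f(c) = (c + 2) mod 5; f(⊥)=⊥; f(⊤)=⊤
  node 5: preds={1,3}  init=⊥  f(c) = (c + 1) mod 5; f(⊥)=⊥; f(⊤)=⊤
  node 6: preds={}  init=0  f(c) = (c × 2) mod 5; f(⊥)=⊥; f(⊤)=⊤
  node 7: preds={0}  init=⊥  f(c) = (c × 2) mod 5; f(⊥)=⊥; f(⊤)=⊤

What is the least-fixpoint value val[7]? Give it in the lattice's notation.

⊤

Worklist (10 pops):
  #1 pop 0: in=0 → ⊤ (was 0); enqueue []
  #2 pop 1: in=⊤ → 0 (was ⊥); enqueue []
  #3 pop 2: in=⊥ → ⊥ (no change)
  #4 pop 3: in=⊤ → ⊤ (was ⊥); enqueue []
  #5 pop 4: in=⊥ → 1 (no change)
  #6 pop 5: in=⊤ → ⊤ (was ⊥); enqueue []
  #7 pop 6: in=⊥ → 0 (no change)
  #8 pop 7: in=⊤ → ⊤ (was ⊥); enqueue [2]
  #9 pop 2: in=⊤ → ⊤ (was ⊥); enqueue [3]
  #10 pop 3: in=⊤ → ⊤ (no change)

Fixpoint:
  val[0] = ⊤
  val[1] = 0
  val[2] = ⊤
  val[3] = ⊤
  val[4] = 1
  val[5] = ⊤
  val[6] = 0
  val[7] = ⊤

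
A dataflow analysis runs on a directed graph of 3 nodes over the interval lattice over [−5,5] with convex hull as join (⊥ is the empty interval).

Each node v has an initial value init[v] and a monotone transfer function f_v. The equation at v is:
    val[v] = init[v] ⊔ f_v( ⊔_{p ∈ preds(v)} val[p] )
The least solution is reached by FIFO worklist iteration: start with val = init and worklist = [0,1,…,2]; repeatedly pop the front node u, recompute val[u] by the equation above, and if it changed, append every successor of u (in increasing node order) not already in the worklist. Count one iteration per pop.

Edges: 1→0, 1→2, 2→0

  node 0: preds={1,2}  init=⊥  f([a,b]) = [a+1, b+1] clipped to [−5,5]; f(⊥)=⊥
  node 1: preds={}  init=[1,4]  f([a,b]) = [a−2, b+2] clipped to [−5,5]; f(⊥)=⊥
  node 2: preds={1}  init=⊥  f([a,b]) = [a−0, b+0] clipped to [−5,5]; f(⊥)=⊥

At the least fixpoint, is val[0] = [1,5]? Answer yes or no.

no

Iteration log — 4 steps:
  step 1. node 0  ⊔preds=[1,4]  new=[2,5]  old=⊥  +wl: 
  step 2. node 1  ⊔preds=⊥  new=[1,4]  stable
  step 3. node 2  ⊔preds=[1,4]  new=[1,4]  old=⊥  +wl: 0
  step 4. node 0  ⊔preds=[1,4]  new=[2,5]  stable

Least fixpoint reached:
  node 0: [2,5]
  node 1: [1,4]
  node 2: [1,4]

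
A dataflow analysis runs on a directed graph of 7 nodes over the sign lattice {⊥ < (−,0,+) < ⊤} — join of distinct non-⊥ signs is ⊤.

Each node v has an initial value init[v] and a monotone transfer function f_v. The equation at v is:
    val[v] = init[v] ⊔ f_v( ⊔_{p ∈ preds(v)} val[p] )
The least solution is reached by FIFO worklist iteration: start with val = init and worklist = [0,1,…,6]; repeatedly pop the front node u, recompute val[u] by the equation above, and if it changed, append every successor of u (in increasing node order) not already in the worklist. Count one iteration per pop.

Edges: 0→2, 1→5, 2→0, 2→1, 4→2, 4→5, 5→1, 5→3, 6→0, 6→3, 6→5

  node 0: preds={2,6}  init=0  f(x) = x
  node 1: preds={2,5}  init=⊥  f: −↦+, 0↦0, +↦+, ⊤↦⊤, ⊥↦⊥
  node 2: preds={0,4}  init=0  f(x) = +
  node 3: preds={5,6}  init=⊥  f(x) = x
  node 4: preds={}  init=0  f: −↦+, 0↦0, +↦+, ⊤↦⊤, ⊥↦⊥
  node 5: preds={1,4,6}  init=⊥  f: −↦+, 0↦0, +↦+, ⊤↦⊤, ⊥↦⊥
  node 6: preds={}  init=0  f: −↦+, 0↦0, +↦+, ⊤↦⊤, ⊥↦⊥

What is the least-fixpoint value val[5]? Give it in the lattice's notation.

⊤

Worklist (14 pops):
  #1 pop 0: in=0 → 0 (no change)
  #2 pop 1: in=0 → 0 (was ⊥); enqueue []
  #3 pop 2: in=0 → ⊤ (was 0); enqueue [0,1]
  #4 pop 3: in=0 → 0 (was ⊥); enqueue []
  #5 pop 4: in=⊥ → 0 (no change)
  #6 pop 5: in=0 → 0 (was ⊥); enqueue [3]
  #7 pop 6: in=⊥ → 0 (no change)
  #8 pop 0: in=⊤ → ⊤ (was 0); enqueue [2]
  #9 pop 1: in=⊤ → ⊤ (was 0); enqueue [5]
  #10 pop 3: in=0 → 0 (no change)
  #11 pop 2: in=⊤ → ⊤ (no change)
  #12 pop 5: in=⊤ → ⊤ (was 0); enqueue [1,3]
  #13 pop 1: in=⊤ → ⊤ (no change)
  #14 pop 3: in=⊤ → ⊤ (was 0); enqueue []

Fixpoint:
  val[0] = ⊤
  val[1] = ⊤
  val[2] = ⊤
  val[3] = ⊤
  val[4] = 0
  val[5] = ⊤
  val[6] = 0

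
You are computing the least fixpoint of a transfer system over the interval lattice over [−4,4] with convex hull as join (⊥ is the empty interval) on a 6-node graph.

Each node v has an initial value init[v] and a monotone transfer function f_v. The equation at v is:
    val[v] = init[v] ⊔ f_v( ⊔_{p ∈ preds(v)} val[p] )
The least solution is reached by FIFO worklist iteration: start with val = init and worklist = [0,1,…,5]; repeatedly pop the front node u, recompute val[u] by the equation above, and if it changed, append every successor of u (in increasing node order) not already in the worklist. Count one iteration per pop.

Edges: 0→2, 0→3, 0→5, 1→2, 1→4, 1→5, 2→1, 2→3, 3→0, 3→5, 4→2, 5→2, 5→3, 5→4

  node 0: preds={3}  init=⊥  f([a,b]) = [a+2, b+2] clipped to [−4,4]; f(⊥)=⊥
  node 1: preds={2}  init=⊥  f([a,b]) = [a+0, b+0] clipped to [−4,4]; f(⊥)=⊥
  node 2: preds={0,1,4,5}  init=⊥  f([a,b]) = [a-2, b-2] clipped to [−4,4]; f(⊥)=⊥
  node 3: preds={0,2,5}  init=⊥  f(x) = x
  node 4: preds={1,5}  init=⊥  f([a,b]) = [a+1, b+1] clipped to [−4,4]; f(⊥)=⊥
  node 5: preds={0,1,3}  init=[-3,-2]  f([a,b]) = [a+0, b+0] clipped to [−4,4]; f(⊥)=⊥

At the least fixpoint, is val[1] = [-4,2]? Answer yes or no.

yes

Worklist (31 pops):
  #1 pop 0: in=⊥ → ⊥ (no change)
  #2 pop 1: in=⊥ → ⊥ (no change)
  #3 pop 2: in=[-3,-2] → [-4,-4] (was ⊥); enqueue [1]
  #4 pop 3: in=[-4,-2] → [-4,-2] (was ⊥); enqueue [0]
  #5 pop 4: in=[-3,-2] → [-2,-1] (was ⊥); enqueue [2]
  #6 pop 5: in=[-4,-2] → [-4,-2] (was [-3,-2]); enqueue [3,4]
  #7 pop 1: in=[-4,-4] → [-4,-4] (was ⊥); enqueue [5]
  #8 pop 0: in=[-4,-2] → [-2,0] (was ⊥); enqueue []
  #9 pop 2: in=[-4,0] → [-4,-2] (was [-4,-4]); enqueue [1]
  #10 pop 3: in=[-4,0] → [-4,0] (was [-4,-2]); enqueue [0]
  #11 pop 4: in=[-4,-2] → [-3,-1] (was [-2,-1]); enqueue [2]
  #12 pop 5: in=[-4,0] → [-4,0] (was [-4,-2]); enqueue [3,4]
  #13 pop 1: in=[-4,-2] → [-4,-2] (was [-4,-4]); enqueue [5]
  #14 pop 0: in=[-4,0] → [-2,2] (was [-2,0]); enqueue []
  #15 pop 2: in=[-4,2] → [-4,0] (was [-4,-2]); enqueue [1]
  #16 pop 3: in=[-4,2] → [-4,2] (was [-4,0]); enqueue [0]
  #17 pop 4: in=[-4,0] → [-3,1] (was [-3,-1]); enqueue [2]
  #18 pop 5: in=[-4,2] → [-4,2] (was [-4,0]); enqueue [3,4]
  #19 pop 1: in=[-4,0] → [-4,0] (was [-4,-2]); enqueue [5]
  #20 pop 0: in=[-4,2] → [-2,4] (was [-2,2]); enqueue []
  #21 pop 2: in=[-4,4] → [-4,2] (was [-4,0]); enqueue [1]
  #22 pop 3: in=[-4,4] → [-4,4] (was [-4,2]); enqueue [0]
  #23 pop 4: in=[-4,2] → [-3,3] (was [-3,1]); enqueue [2]
  #24 pop 5: in=[-4,4] → [-4,4] (was [-4,2]); enqueue [3,4]
  #25 pop 1: in=[-4,2] → [-4,2] (was [-4,0]); enqueue [5]
  #26 pop 0: in=[-4,4] → [-2,4] (no change)
  #27 pop 2: in=[-4,4] → [-4,2] (no change)
  #28 pop 3: in=[-4,4] → [-4,4] (no change)
  #29 pop 4: in=[-4,4] → [-3,4] (was [-3,3]); enqueue [2]
  #30 pop 5: in=[-4,4] → [-4,4] (no change)
  #31 pop 2: in=[-4,4] → [-4,2] (no change)

Fixpoint:
  val[0] = [-2,4]
  val[1] = [-4,2]
  val[2] = [-4,2]
  val[3] = [-4,4]
  val[4] = [-3,4]
  val[5] = [-4,4]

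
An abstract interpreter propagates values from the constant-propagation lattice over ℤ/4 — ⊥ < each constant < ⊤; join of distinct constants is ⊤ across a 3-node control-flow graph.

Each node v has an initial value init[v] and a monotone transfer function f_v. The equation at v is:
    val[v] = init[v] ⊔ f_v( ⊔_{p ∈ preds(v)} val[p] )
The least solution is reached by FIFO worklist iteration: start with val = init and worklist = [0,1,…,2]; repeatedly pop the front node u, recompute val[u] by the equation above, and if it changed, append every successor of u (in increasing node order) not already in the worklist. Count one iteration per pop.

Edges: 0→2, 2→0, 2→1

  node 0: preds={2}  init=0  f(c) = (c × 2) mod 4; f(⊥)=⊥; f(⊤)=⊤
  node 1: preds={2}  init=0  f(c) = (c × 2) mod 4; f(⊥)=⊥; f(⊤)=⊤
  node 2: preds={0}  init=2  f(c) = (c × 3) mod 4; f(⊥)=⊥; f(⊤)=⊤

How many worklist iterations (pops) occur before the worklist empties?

Worklist (6 pops):
  #1 pop 0: in=2 → 0 (no change)
  #2 pop 1: in=2 → 0 (no change)
  #3 pop 2: in=0 → ⊤ (was 2); enqueue [0,1]
  #4 pop 0: in=⊤ → ⊤ (was 0); enqueue [2]
  #5 pop 1: in=⊤ → ⊤ (was 0); enqueue []
  #6 pop 2: in=⊤ → ⊤ (no change)

Fixpoint:
  val[0] = ⊤
  val[1] = ⊤
  val[2] = ⊤

6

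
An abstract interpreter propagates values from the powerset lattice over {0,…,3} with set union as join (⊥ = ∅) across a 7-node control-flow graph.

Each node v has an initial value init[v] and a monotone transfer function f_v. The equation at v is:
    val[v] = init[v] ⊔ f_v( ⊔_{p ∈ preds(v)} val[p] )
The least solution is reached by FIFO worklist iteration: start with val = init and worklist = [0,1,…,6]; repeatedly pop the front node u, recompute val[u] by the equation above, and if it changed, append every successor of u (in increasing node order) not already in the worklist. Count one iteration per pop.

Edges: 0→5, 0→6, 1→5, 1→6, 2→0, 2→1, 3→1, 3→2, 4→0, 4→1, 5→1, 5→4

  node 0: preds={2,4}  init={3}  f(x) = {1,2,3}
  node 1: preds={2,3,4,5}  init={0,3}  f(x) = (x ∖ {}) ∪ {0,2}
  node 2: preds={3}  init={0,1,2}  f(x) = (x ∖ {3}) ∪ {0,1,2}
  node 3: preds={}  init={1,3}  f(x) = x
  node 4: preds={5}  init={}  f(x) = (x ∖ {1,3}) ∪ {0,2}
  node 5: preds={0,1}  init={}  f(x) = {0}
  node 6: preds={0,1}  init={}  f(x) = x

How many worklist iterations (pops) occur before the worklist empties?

Iteration log — 10 steps:
  step 1. node 0  ⊔preds={0,1,2}  new={1,2,3}  old={3}  +wl: 
  step 2. node 1  ⊔preds={0,1,2,3}  new={0,1,2,3}  old={0,3}  +wl: 
  step 3. node 2  ⊔preds={1,3}  new={0,1,2}  stable
  step 4. node 3  ⊔preds={}  new={1,3}  stable
  step 5. node 4  ⊔preds={}  new={0,2}  old={}  +wl: 0,1
  step 6. node 5  ⊔preds={0,1,2,3}  new={0}  old={}  +wl: 4
  step 7. node 6  ⊔preds={0,1,2,3}  new={0,1,2,3}  old={}  +wl: 
  step 8. node 0  ⊔preds={0,1,2}  new={1,2,3}  stable
  step 9. node 1  ⊔preds={0,1,2,3}  new={0,1,2,3}  stable
  step 10. node 4  ⊔preds={0}  new={0,2}  stable

Least fixpoint reached:
  node 0: {1,2,3}
  node 1: {0,1,2,3}
  node 2: {0,1,2}
  node 3: {1,3}
  node 4: {0,2}
  node 5: {0}
  node 6: {0,1,2,3}

10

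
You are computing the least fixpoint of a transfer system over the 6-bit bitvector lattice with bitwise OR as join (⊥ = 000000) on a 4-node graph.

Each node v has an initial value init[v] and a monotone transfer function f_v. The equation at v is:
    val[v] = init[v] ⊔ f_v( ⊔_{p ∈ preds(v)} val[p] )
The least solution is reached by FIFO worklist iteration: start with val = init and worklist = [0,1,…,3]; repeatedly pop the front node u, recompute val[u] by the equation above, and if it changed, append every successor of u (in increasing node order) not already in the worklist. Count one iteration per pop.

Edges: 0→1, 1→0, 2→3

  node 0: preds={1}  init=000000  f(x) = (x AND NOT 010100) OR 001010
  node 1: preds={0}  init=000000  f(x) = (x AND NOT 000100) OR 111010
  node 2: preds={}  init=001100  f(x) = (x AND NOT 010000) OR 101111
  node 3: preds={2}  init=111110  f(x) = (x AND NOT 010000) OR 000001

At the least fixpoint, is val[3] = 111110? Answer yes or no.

Worklist (6 pops):
  #1 pop 0: in=000000 → 001010 (was 000000); enqueue []
  #2 pop 1: in=001010 → 111010 (was 000000); enqueue [0]
  #3 pop 2: in=000000 → 101111 (was 001100); enqueue []
  #4 pop 3: in=101111 → 111111 (was 111110); enqueue []
  #5 pop 0: in=111010 → 101010 (was 001010); enqueue [1]
  #6 pop 1: in=101010 → 111010 (no change)

Fixpoint:
  val[0] = 101010
  val[1] = 111010
  val[2] = 101111
  val[3] = 111111

no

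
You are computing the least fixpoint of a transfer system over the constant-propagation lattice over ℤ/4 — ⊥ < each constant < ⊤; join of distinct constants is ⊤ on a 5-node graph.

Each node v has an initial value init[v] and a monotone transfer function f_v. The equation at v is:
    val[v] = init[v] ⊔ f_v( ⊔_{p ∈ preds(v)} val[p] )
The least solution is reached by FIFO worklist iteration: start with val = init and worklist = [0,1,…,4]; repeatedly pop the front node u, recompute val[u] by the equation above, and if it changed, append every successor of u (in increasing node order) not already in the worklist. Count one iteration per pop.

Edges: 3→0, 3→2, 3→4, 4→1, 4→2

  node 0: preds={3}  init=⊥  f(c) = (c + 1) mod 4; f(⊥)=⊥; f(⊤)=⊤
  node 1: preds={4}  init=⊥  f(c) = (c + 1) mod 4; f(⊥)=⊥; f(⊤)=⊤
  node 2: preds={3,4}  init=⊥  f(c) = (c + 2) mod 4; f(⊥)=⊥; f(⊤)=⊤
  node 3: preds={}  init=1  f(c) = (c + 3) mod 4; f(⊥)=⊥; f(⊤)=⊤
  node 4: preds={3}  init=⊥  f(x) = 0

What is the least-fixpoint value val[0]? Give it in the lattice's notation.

2

Iteration log — 7 steps:
  step 1. node 0  ⊔preds=1  new=2  old=⊥  +wl: 
  step 2. node 1  ⊔preds=⊥  new=⊥  stable
  step 3. node 2  ⊔preds=1  new=3  old=⊥  +wl: 
  step 4. node 3  ⊔preds=⊥  new=1  stable
  step 5. node 4  ⊔preds=1  new=0  old=⊥  +wl: 1,2
  step 6. node 1  ⊔preds=0  new=1  old=⊥  +wl: 
  step 7. node 2  ⊔preds=⊤  new=⊤  old=3  +wl: 

Least fixpoint reached:
  node 0: 2
  node 1: 1
  node 2: ⊤
  node 3: 1
  node 4: 0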